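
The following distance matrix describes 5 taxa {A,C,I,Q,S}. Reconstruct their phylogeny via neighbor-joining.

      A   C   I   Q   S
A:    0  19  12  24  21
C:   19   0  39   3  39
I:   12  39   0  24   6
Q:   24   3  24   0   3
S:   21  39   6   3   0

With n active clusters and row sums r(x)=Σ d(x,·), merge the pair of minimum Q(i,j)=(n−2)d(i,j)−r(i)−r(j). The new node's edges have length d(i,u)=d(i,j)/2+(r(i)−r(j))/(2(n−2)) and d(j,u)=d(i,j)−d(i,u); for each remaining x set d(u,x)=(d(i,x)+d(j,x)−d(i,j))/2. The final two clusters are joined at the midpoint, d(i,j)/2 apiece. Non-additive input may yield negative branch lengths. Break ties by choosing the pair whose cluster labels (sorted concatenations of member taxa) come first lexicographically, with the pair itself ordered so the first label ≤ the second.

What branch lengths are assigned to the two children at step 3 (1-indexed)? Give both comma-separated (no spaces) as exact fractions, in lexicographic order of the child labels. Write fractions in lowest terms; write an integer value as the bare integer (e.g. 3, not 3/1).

61/8,27/8

1. join C+Q (d=3, Q=-145) ⇒ CQ; edges |C|=55/6, |Q|=-37/6
  updated: d(A,CQ)=20, d(CQ,I)=30, d(CQ,S)=39/2
2. join A+CQ (d=20, Q=-165/2) ⇒ ACQ; edges |A|=47/8, |CQ|=113/8
  updated: d(ACQ,I)=11, d(ACQ,S)=41/4
3. join ACQ+I (d=11, Q=-109/4) ⇒ ACIQ; edges |ACQ|=61/8, |I|=27/8
  updated: d(ACIQ,S)=21/8
4. join ACIQ+S (d=21/8) ⇒ ACIQS; edges |ACIQ|=21/16, |S|=21/16
final tree: (((A:47/8,(C:55/6,Q:-37/6):113/8):61/8,I:27/8):21/16,S:21/16)
total length: 293/8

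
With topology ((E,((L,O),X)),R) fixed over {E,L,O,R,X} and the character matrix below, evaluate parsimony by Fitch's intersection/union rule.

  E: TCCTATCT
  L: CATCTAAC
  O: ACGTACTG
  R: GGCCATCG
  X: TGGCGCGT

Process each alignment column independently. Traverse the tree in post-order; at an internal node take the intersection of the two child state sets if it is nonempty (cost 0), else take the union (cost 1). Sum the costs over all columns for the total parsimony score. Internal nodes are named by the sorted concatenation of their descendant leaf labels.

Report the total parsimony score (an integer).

20

LO@0: {C} ∪ {A} = {A,C} (union, +1)
LOX@0: {A,C} ∪ {T} = {A,C,T} (union, +1)
ELOX@0: {T} ∩ {A,C,T} = {T} (intersection, +0)
ELORX@0: {T} ∪ {G} = {G,T} (union, +1)
LO@1: {A} ∪ {C} = {A,C} (union, +1)
LOX@1: {A,C} ∪ {G} = {A,C,G} (union, +1)
ELOX@1: {C} ∩ {A,C,G} = {C} (intersection, +0)
ELORX@1: {C} ∪ {G} = {C,G} (union, +1)
LO@2: {T} ∪ {G} = {G,T} (union, +1)
LOX@2: {G,T} ∩ {G} = {G} (intersection, +0)
ELOX@2: {C} ∪ {G} = {C,G} (union, +1)
ELORX@2: {C,G} ∩ {C} = {C} (intersection, +0)
LO@3: {C} ∪ {T} = {C,T} (union, +1)
LOX@3: {C,T} ∩ {C} = {C} (intersection, +0)
ELOX@3: {T} ∪ {C} = {C,T} (union, +1)
ELORX@3: {C,T} ∩ {C} = {C} (intersection, +0)
LO@4: {T} ∪ {A} = {A,T} (union, +1)
LOX@4: {A,T} ∪ {G} = {A,G,T} (union, +1)
ELOX@4: {A} ∩ {A,G,T} = {A} (intersection, +0)
ELORX@4: {A} ∩ {A} = {A} (intersection, +0)
LO@5: {A} ∪ {C} = {A,C} (union, +1)
LOX@5: {A,C} ∩ {C} = {C} (intersection, +0)
ELOX@5: {T} ∪ {C} = {C,T} (union, +1)
ELORX@5: {C,T} ∩ {T} = {T} (intersection, +0)
LO@6: {A} ∪ {T} = {A,T} (union, +1)
LOX@6: {A,T} ∪ {G} = {A,G,T} (union, +1)
ELOX@6: {C} ∪ {A,G,T} = {A,C,G,T} (union, +1)
ELORX@6: {A,C,G,T} ∩ {C} = {C} (intersection, +0)
LO@7: {C} ∪ {G} = {C,G} (union, +1)
LOX@7: {C,G} ∪ {T} = {C,G,T} (union, +1)
ELOX@7: {T} ∩ {C,G,T} = {T} (intersection, +0)
ELORX@7: {T} ∪ {G} = {G,T} (union, +1)
per-site changes: [3, 3, 2, 2, 2, 2, 3, 3]; total = 20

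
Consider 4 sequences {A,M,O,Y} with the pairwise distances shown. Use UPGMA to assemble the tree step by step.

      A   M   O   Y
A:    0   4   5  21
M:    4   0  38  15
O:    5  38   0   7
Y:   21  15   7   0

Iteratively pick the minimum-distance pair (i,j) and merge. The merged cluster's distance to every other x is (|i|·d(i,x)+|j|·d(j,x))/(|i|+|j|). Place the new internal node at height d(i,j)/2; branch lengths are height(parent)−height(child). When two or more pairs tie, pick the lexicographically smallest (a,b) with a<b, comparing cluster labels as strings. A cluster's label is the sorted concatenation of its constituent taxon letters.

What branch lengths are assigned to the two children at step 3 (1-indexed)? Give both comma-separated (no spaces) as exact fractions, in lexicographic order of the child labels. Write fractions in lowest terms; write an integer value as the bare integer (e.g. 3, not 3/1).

step 1: merge (A,M) at d=4; branch lengths A→2, M→2; new cluster AM
  updated: d(AM,O)=43/2, d(AM,Y)=18
step 2: merge (O,Y) at d=7; branch lengths O→7/2, Y→7/2; new cluster OY
  updated: d(AM,OY)=79/4
step 3: merge (AM,OY) at d=79/4; branch lengths AM→63/8, OY→51/8; new cluster AMOY
final tree: ((A:2,M:2):63/8,(O:7/2,Y:7/2):51/8)
total length: 101/4

63/8,51/8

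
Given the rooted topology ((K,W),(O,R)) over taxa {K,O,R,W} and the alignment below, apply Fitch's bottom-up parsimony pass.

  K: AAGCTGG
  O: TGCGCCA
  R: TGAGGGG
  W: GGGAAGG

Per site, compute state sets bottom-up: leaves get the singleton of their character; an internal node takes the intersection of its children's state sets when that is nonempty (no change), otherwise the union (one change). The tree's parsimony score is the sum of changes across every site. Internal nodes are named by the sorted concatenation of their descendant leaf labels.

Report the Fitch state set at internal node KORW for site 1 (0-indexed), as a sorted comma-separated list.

G

KW@0: {A} ∪ {G} = {A,G} (union, +1)
OR@0: {T} ∩ {T} = {T} (intersection, +0)
KORW@0: {A,G} ∪ {T} = {A,G,T} (union, +1)
KW@1: {A} ∪ {G} = {A,G} (union, +1)
OR@1: {G} ∩ {G} = {G} (intersection, +0)
KORW@1: {A,G} ∩ {G} = {G} (intersection, +0)
KW@2: {G} ∩ {G} = {G} (intersection, +0)
OR@2: {C} ∪ {A} = {A,C} (union, +1)
KORW@2: {G} ∪ {A,C} = {A,C,G} (union, +1)
KW@3: {C} ∪ {A} = {A,C} (union, +1)
OR@3: {G} ∩ {G} = {G} (intersection, +0)
KORW@3: {A,C} ∪ {G} = {A,C,G} (union, +1)
KW@4: {T} ∪ {A} = {A,T} (union, +1)
OR@4: {C} ∪ {G} = {C,G} (union, +1)
KORW@4: {A,T} ∪ {C,G} = {A,C,G,T} (union, +1)
KW@5: {G} ∩ {G} = {G} (intersection, +0)
OR@5: {C} ∪ {G} = {C,G} (union, +1)
KORW@5: {G} ∩ {C,G} = {G} (intersection, +0)
KW@6: {G} ∩ {G} = {G} (intersection, +0)
OR@6: {A} ∪ {G} = {A,G} (union, +1)
KORW@6: {G} ∩ {A,G} = {G} (intersection, +0)
per-site changes: [2, 1, 2, 2, 3, 1, 1]; total = 12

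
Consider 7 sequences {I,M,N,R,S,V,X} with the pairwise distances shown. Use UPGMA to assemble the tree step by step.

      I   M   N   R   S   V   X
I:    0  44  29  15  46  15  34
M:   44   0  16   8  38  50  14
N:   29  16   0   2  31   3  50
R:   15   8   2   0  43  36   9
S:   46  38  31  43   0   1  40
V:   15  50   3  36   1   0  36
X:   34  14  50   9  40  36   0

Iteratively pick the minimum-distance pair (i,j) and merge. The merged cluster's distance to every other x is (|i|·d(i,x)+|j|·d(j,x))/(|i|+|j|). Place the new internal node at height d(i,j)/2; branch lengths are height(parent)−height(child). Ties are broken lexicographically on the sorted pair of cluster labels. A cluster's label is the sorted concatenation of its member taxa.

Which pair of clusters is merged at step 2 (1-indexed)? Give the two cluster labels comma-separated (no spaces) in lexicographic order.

N,R

step 1: merge (S,V) at d=1; branch lengths S→1/2, V→1/2; new cluster SV
  updated: d(I,SV)=61/2, d(M,SV)=44, d(N,SV)=17, d(R,SV)=79/2, d(SV,X)=38
step 2: merge (N,R) at d=2; branch lengths N→1, R→1; new cluster NR
  updated: d(I,NR)=22, d(M,NR)=12, d(NR,SV)=113/4, d(NR,X)=59/2
step 3: merge (M,NR) at d=12; branch lengths M→6, NR→5; new cluster MNR
  updated: d(I,MNR)=88/3, d(MNR,SV)=67/2, d(MNR,X)=73/3
step 4: merge (MNR,X) at d=73/3; branch lengths MNR→37/6, X→73/6; new cluster MNRX
  updated: d(I,MNRX)=61/2, d(MNRX,SV)=277/8
step 5: merge (I,MNRX) at d=61/2; branch lengths I→61/4, MNRX→37/12; new cluster IMNRX
  updated: d(IMNRX,SV)=169/5
step 6: merge (IMNRX,SV) at d=169/5; branch lengths IMNRX→33/20, SV→82/5; new cluster IMNRSVX
final tree: ((I:61/4,((M:6,(N:1,R:1):5):37/6,X:73/6):37/12):33/20,(S:1/2,V:1/2):82/5)
total length: 4123/60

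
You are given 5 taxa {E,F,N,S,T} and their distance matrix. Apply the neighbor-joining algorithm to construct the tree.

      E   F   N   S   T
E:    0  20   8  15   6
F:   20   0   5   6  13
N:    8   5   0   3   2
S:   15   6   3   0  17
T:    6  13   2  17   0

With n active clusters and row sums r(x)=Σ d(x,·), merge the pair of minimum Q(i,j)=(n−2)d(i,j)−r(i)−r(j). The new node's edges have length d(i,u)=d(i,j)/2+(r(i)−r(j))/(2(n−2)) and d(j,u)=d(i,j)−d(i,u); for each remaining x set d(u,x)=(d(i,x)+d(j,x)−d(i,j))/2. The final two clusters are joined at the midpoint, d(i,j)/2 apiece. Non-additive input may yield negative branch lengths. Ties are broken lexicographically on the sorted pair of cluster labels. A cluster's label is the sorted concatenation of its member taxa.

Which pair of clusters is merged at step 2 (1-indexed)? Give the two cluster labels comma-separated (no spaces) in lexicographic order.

step 1: merge (E,T) at d=6, Q=-69; branch lengths E→29/6, T→7/6; new cluster ET
  updated: d(ET,F)=27/2, d(ET,N)=2, d(ET,S)=13
step 2: merge (ET,N) at d=2, Q=-69/2; branch lengths ET→45/8, N→-29/8; new cluster ENT
  updated: d(ENT,F)=33/4, d(ENT,S)=7
step 3: merge (ENT,F) at d=33/4, Q=-85/4; branch lengths ENT→37/8, F→29/8; new cluster EFNT
  updated: d(EFNT,S)=19/8
step 4: merge (EFNT,S) at d=19/8; branch lengths EFNT→19/16, S→19/16; new cluster EFNST
final tree: ((((E:29/6,T:7/6):45/8,N:-29/8):37/8,F:29/8):19/16,S:19/16)
total length: 149/8

ET,N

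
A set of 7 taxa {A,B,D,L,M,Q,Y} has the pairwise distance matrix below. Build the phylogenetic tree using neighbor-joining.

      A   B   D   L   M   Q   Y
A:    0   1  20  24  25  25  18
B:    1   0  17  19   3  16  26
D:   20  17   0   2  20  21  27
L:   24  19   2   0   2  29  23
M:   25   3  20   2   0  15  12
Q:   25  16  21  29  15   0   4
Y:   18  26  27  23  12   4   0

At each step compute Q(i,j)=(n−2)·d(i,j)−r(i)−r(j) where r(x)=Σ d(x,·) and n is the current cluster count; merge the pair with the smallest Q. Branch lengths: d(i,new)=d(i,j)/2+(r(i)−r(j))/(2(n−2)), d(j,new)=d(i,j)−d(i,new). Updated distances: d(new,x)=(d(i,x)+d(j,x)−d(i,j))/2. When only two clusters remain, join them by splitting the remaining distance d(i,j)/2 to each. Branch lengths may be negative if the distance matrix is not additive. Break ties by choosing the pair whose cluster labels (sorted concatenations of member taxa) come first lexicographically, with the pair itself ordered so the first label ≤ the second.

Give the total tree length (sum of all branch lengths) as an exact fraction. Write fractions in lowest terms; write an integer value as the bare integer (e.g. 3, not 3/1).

151/4

step 1: merge (Q,Y) at d=4, Q=-200; branch lengths Q→2, Y→2; new cluster QY
  updated: d(A,QY)=39/2, d(B,QY)=19, d(D,QY)=22, d(L,QY)=24, d(M,QY)=23/2
step 2: merge (A,B) at d=1, Q=-289/2; branch lengths A→69/16, B→-53/16; new cluster AB
  updated: d(AB,D)=18, d(AB,L)=21, d(AB,M)=27/2, d(AB,QY)=75/4
step 3: merge (D,L) at d=2, Q=-105; branch lengths D→19/6, L→-7/6; new cluster DL
  updated: d(AB,DL)=37/2, d(DL,M)=10, d(DL,QY)=22
step 4: merge (AB,QY) at d=75/4, Q=-131/2; branch lengths AB→9, QY→39/4; new cluster ABQY
  updated: d(ABQY,DL)=87/8, d(ABQY,M)=25/8
step 5: merge (ABQY,DL) at d=87/8, Q=-24; branch lengths ABQY→2, DL→71/8; new cluster ABDLQY
  updated: d(ABDLQY,M)=9/8
step 6: merge (ABDLQY,M) at d=9/8; branch lengths ABDLQY→9/16, M→9/16; new cluster ABDLMQY
final tree: ((((A:69/16,B:-53/16):9,(Q:2,Y:2):39/4):2,(D:19/6,L:-7/6):71/8):9/16,M:9/16)
total length: 151/4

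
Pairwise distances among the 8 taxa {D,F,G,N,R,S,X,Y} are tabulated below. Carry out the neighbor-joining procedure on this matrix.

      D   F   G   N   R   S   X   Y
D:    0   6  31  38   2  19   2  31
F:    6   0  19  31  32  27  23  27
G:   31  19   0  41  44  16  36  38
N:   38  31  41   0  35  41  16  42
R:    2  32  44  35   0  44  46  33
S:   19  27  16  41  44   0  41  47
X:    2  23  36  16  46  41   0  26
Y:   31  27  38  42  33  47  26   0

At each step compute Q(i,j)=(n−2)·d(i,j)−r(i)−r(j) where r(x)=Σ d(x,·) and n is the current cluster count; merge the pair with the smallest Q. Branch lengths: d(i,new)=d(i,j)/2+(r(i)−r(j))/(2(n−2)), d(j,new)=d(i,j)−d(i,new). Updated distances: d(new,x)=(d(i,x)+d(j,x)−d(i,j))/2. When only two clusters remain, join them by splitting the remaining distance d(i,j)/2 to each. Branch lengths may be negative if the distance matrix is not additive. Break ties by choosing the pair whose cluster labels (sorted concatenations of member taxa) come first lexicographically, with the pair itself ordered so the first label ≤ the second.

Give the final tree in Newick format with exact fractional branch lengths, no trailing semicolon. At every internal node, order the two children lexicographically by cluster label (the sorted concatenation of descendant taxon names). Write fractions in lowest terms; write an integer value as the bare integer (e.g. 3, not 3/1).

iteration 1: select G,S (d=16, Q=-364); attach at lengths (43/6, 53/6); label the merged cluster GS
  updated: d(D,GS)=17, d(F,GS)=15, d(GS,N)=33, d(GS,R)=36, d(GS,X)=61/2, d(GS,Y)=69/2
iteration 2: select D,R (d=2, Q=-270); attach at lengths (-39/5, 49/5); label the merged cluster DR
  updated: d(DR,F)=18, d(DR,GS)=51/2, d(DR,N)=71/2, d(DR,X)=23, d(DR,Y)=31
iteration 3: select N,X (d=16, Q=-212); attach at lengths (103/8, 25/8); label the merged cluster NX
  updated: d(DR,NX)=85/4, d(F,NX)=19, d(GS,NX)=95/4, d(NX,Y)=26
iteration 4: select F,GS (d=15, Q=-531/4); attach at lengths (101/24, 259/24); label the merged cluster FGS
  updated: d(DR,FGS)=57/4, d(FGS,NX)=111/8, d(FGS,Y)=93/4
iteration 5: select DR,FGS (d=57/4, Q=-715/8); attach at lengths (349/32, 107/32); label the merged cluster DFGRS
  updated: d(DFGRS,NX)=167/16, d(DFGRS,Y)=20
iteration 6: select DFGRS,NX (d=167/16, Q=-903/16); attach at lengths (71/32, 263/32); label the merged cluster DFGNRSX
  updated: d(DFGNRSX,Y)=569/32
iteration 7: select DFGNRSX,Y (d=569/32); attach at lengths (569/64, 569/64); label the merged cluster DFGNRSXY
final tree: ((((D:-39/5,R:49/5):349/32,(F:101/24,(G:43/6,S:53/6):259/24):107/32):71/32,(N:103/8,X:25/8):263/32):569/64,Y:569/64)
total length: 2927/32

((((D:-39/5,R:49/5):349/32,(F:101/24,(G:43/6,S:53/6):259/24):107/32):71/32,(N:103/8,X:25/8):263/32):569/64,Y:569/64)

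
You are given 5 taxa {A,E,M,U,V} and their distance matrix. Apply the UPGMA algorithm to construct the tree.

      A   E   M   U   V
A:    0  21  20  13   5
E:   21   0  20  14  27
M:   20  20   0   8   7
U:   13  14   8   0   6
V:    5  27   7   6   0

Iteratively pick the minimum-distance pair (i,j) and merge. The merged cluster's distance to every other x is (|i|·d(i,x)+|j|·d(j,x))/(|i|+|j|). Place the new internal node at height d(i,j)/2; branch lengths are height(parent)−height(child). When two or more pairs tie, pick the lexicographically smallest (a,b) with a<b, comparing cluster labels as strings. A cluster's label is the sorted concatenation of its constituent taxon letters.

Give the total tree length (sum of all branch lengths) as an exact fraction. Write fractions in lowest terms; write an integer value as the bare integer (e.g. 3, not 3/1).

131/4

step 1: merge (A,V) at d=5; branch lengths A→5/2, V→5/2; new cluster AV
  updated: d(AV,E)=24, d(AV,M)=27/2, d(AV,U)=19/2
step 2: merge (M,U) at d=8; branch lengths M→4, U→4; new cluster MU
  updated: d(AV,MU)=23/2, d(E,MU)=17
step 3: merge (AV,MU) at d=23/2; branch lengths AV→13/4, MU→7/4; new cluster AMUV
  updated: d(AMUV,E)=41/2
step 4: merge (AMUV,E) at d=41/2; branch lengths AMUV→9/2, E→41/4; new cluster AEMUV
final tree: (((A:5/2,V:5/2):13/4,(M:4,U:4):7/4):9/2,E:41/4)
total length: 131/4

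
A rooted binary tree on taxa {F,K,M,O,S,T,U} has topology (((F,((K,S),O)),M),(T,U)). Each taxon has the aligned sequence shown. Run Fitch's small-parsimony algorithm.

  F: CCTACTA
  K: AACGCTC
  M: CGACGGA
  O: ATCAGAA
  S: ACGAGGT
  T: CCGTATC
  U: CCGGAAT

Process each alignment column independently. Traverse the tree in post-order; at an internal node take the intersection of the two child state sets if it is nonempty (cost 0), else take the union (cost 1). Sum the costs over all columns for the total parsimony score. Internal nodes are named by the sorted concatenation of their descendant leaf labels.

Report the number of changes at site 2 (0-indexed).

4

site 0, node KS: K={A} ∩ S={A} → {A} (+0)
site 0, node KOS: KS={A} ∩ O={A} → {A} (+0)
site 0, node FKOS: F={C} ∪ KOS={A} → {A,C} (+1)
site 0, node FKMOS: FKOS={A,C} ∩ M={C} → {C} (+0)
site 0, node TU: T={C} ∩ U={C} → {C} (+0)
site 0, node FKMOSTU: FKMOS={C} ∩ TU={C} → {C} (+0)
site 1, node KS: K={A} ∪ S={C} → {A,C} (+1)
site 1, node KOS: KS={A,C} ∪ O={T} → {A,C,T} (+1)
site 1, node FKOS: F={C} ∩ KOS={A,C,T} → {C} (+0)
site 1, node FKMOS: FKOS={C} ∪ M={G} → {C,G} (+1)
site 1, node TU: T={C} ∩ U={C} → {C} (+0)
site 1, node FKMOSTU: FKMOS={C,G} ∩ TU={C} → {C} (+0)
site 2, node KS: K={C} ∪ S={G} → {C,G} (+1)
site 2, node KOS: KS={C,G} ∩ O={C} → {C} (+0)
site 2, node FKOS: F={T} ∪ KOS={C} → {C,T} (+1)
site 2, node FKMOS: FKOS={C,T} ∪ M={A} → {A,C,T} (+1)
site 2, node TU: T={G} ∩ U={G} → {G} (+0)
site 2, node FKMOSTU: FKMOS={A,C,T} ∪ TU={G} → {A,C,G,T} (+1)
site 3, node KS: K={G} ∪ S={A} → {A,G} (+1)
site 3, node KOS: KS={A,G} ∩ O={A} → {A} (+0)
site 3, node FKOS: F={A} ∩ KOS={A} → {A} (+0)
site 3, node FKMOS: FKOS={A} ∪ M={C} → {A,C} (+1)
site 3, node TU: T={T} ∪ U={G} → {G,T} (+1)
site 3, node FKMOSTU: FKMOS={A,C} ∪ TU={G,T} → {A,C,G,T} (+1)
site 4, node KS: K={C} ∪ S={G} → {C,G} (+1)
site 4, node KOS: KS={C,G} ∩ O={G} → {G} (+0)
site 4, node FKOS: F={C} ∪ KOS={G} → {C,G} (+1)
site 4, node FKMOS: FKOS={C,G} ∩ M={G} → {G} (+0)
site 4, node TU: T={A} ∩ U={A} → {A} (+0)
site 4, node FKMOSTU: FKMOS={G} ∪ TU={A} → {A,G} (+1)
site 5, node KS: K={T} ∪ S={G} → {G,T} (+1)
site 5, node KOS: KS={G,T} ∪ O={A} → {A,G,T} (+1)
site 5, node FKOS: F={T} ∩ KOS={A,G,T} → {T} (+0)
site 5, node FKMOS: FKOS={T} ∪ M={G} → {G,T} (+1)
site 5, node TU: T={T} ∪ U={A} → {A,T} (+1)
site 5, node FKMOSTU: FKMOS={G,T} ∩ TU={A,T} → {T} (+0)
site 6, node KS: K={C} ∪ S={T} → {C,T} (+1)
site 6, node KOS: KS={C,T} ∪ O={A} → {A,C,T} (+1)
site 6, node FKOS: F={A} ∩ KOS={A,C,T} → {A} (+0)
site 6, node FKMOS: FKOS={A} ∩ M={A} → {A} (+0)
site 6, node TU: T={C} ∪ U={T} → {C,T} (+1)
site 6, node FKMOSTU: FKMOS={A} ∪ TU={C,T} → {A,C,T} (+1)
per-site changes: [1, 3, 4, 4, 3, 4, 4]; total = 23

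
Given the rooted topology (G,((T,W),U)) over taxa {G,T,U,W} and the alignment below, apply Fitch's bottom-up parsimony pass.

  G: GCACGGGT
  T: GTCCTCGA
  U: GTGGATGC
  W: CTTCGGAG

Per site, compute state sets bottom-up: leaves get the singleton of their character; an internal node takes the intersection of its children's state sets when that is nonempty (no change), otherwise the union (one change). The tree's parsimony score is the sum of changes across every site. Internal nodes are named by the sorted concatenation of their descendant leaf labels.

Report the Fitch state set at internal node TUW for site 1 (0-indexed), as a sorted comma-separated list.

T

[col 0] TW: children T:{G}, W:{C} ∪→ {C,G}; cost 1
[col 0] TUW: children TW:{C,G}, U:{G} ∩→ {G}; cost 0
[col 0] GTUW: children G:{G}, TUW:{G} ∩→ {G}; cost 0
[col 1] TW: children T:{T}, W:{T} ∩→ {T}; cost 0
[col 1] TUW: children TW:{T}, U:{T} ∩→ {T}; cost 0
[col 1] GTUW: children G:{C}, TUW:{T} ∪→ {C,T}; cost 1
[col 2] TW: children T:{C}, W:{T} ∪→ {C,T}; cost 1
[col 2] TUW: children TW:{C,T}, U:{G} ∪→ {C,G,T}; cost 1
[col 2] GTUW: children G:{A}, TUW:{C,G,T} ∪→ {A,C,G,T}; cost 1
[col 3] TW: children T:{C}, W:{C} ∩→ {C}; cost 0
[col 3] TUW: children TW:{C}, U:{G} ∪→ {C,G}; cost 1
[col 3] GTUW: children G:{C}, TUW:{C,G} ∩→ {C}; cost 0
[col 4] TW: children T:{T}, W:{G} ∪→ {G,T}; cost 1
[col 4] TUW: children TW:{G,T}, U:{A} ∪→ {A,G,T}; cost 1
[col 4] GTUW: children G:{G}, TUW:{A,G,T} ∩→ {G}; cost 0
[col 5] TW: children T:{C}, W:{G} ∪→ {C,G}; cost 1
[col 5] TUW: children TW:{C,G}, U:{T} ∪→ {C,G,T}; cost 1
[col 5] GTUW: children G:{G}, TUW:{C,G,T} ∩→ {G}; cost 0
[col 6] TW: children T:{G}, W:{A} ∪→ {A,G}; cost 1
[col 6] TUW: children TW:{A,G}, U:{G} ∩→ {G}; cost 0
[col 6] GTUW: children G:{G}, TUW:{G} ∩→ {G}; cost 0
[col 7] TW: children T:{A}, W:{G} ∪→ {A,G}; cost 1
[col 7] TUW: children TW:{A,G}, U:{C} ∪→ {A,C,G}; cost 1
[col 7] GTUW: children G:{T}, TUW:{A,C,G} ∪→ {A,C,G,T}; cost 1
per-site changes: [1, 1, 3, 1, 2, 2, 1, 3]; total = 14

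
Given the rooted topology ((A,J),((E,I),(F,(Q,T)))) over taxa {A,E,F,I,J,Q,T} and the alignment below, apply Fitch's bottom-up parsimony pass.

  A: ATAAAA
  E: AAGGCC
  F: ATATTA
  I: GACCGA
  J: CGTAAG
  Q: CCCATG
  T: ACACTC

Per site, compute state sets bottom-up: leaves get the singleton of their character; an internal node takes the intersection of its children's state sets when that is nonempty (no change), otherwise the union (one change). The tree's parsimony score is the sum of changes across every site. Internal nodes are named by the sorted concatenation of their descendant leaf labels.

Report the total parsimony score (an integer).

site 0, node AJ: A={A} ∪ J={C} → {A,C} (+1)
site 0, node EI: E={A} ∪ I={G} → {A,G} (+1)
site 0, node QT: Q={C} ∪ T={A} → {A,C} (+1)
site 0, node FQT: F={A} ∩ QT={A,C} → {A} (+0)
site 0, node EFIQT: EI={A,G} ∩ FQT={A} → {A} (+0)
site 0, node AEFIJQT: AJ={A,C} ∩ EFIQT={A} → {A} (+0)
site 1, node AJ: A={T} ∪ J={G} → {G,T} (+1)
site 1, node EI: E={A} ∩ I={A} → {A} (+0)
site 1, node QT: Q={C} ∩ T={C} → {C} (+0)
site 1, node FQT: F={T} ∪ QT={C} → {C,T} (+1)
site 1, node EFIQT: EI={A} ∪ FQT={C,T} → {A,C,T} (+1)
site 1, node AEFIJQT: AJ={G,T} ∩ EFIQT={A,C,T} → {T} (+0)
site 2, node AJ: A={A} ∪ J={T} → {A,T} (+1)
site 2, node EI: E={G} ∪ I={C} → {C,G} (+1)
site 2, node QT: Q={C} ∪ T={A} → {A,C} (+1)
site 2, node FQT: F={A} ∩ QT={A,C} → {A} (+0)
site 2, node EFIQT: EI={C,G} ∪ FQT={A} → {A,C,G} (+1)
site 2, node AEFIJQT: AJ={A,T} ∩ EFIQT={A,C,G} → {A} (+0)
site 3, node AJ: A={A} ∩ J={A} → {A} (+0)
site 3, node EI: E={G} ∪ I={C} → {C,G} (+1)
site 3, node QT: Q={A} ∪ T={C} → {A,C} (+1)
site 3, node FQT: F={T} ∪ QT={A,C} → {A,C,T} (+1)
site 3, node EFIQT: EI={C,G} ∩ FQT={A,C,T} → {C} (+0)
site 3, node AEFIJQT: AJ={A} ∪ EFIQT={C} → {A,C} (+1)
site 4, node AJ: A={A} ∩ J={A} → {A} (+0)
site 4, node EI: E={C} ∪ I={G} → {C,G} (+1)
site 4, node QT: Q={T} ∩ T={T} → {T} (+0)
site 4, node FQT: F={T} ∩ QT={T} → {T} (+0)
site 4, node EFIQT: EI={C,G} ∪ FQT={T} → {C,G,T} (+1)
site 4, node AEFIJQT: AJ={A} ∪ EFIQT={C,G,T} → {A,C,G,T} (+1)
site 5, node AJ: A={A} ∪ J={G} → {A,G} (+1)
site 5, node EI: E={C} ∪ I={A} → {A,C} (+1)
site 5, node QT: Q={G} ∪ T={C} → {C,G} (+1)
site 5, node FQT: F={A} ∪ QT={C,G} → {A,C,G} (+1)
site 5, node EFIQT: EI={A,C} ∩ FQT={A,C,G} → {A,C} (+0)
site 5, node AEFIJQT: AJ={A,G} ∩ EFIQT={A,C} → {A} (+0)
per-site changes: [3, 3, 4, 4, 3, 4]; total = 21

21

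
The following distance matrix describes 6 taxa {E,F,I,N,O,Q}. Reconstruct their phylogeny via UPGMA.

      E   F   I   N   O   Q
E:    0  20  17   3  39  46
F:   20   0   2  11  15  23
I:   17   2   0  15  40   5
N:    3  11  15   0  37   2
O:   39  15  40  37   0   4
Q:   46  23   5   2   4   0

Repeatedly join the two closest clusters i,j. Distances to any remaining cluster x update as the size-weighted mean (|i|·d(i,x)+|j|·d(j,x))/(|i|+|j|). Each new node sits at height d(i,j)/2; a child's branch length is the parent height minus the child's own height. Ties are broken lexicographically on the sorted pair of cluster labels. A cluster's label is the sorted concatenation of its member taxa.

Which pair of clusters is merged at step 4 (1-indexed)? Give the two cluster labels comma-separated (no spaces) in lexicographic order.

E,FINQ

1. join F+I (d=2) ⇒ FI; edges |F|=1, |I|=1
  updated: d(E,FI)=37/2, d(FI,N)=13, d(FI,O)=55/2, d(FI,Q)=14
2. join N+Q (d=2) ⇒ NQ; edges |N|=1, |Q|=1
  updated: d(E,NQ)=49/2, d(FI,NQ)=27/2, d(NQ,O)=41/2
3. join FI+NQ (d=27/2) ⇒ FINQ; edges |FI|=23/4, |NQ|=23/4
  updated: d(E,FINQ)=43/2, d(FINQ,O)=24
4. join E+FINQ (d=43/2) ⇒ EFINQ; edges |E|=43/4, |FINQ|=4
  updated: d(EFINQ,O)=27
5. join EFINQ+O (d=27) ⇒ EFINOQ; edges |EFINQ|=11/4, |O|=27/2
final tree: ((E:43/4,((F:1,I:1):23/4,(N:1,Q:1):23/4):4):11/4,O:27/2)
total length: 93/2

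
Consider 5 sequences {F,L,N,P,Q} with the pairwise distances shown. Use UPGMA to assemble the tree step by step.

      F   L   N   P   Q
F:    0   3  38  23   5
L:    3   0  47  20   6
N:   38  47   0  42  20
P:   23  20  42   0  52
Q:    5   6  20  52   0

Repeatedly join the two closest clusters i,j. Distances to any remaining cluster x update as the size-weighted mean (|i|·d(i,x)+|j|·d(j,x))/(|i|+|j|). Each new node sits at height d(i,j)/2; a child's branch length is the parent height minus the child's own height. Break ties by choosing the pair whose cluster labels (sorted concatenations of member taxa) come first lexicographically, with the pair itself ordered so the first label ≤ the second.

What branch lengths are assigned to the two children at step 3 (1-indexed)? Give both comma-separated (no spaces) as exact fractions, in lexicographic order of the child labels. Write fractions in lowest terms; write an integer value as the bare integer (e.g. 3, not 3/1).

157/12,95/6

1. join F+L (d=3) ⇒ FL; edges |F|=3/2, |L|=3/2
  updated: d(FL,N)=85/2, d(FL,P)=43/2, d(FL,Q)=11/2
2. join FL+Q (d=11/2) ⇒ FLQ; edges |FL|=5/4, |Q|=11/4
  updated: d(FLQ,N)=35, d(FLQ,P)=95/3
3. join FLQ+P (d=95/3) ⇒ FLPQ; edges |FLQ|=157/12, |P|=95/6
  updated: d(FLPQ,N)=147/4
4. join FLPQ+N (d=147/4) ⇒ FLNPQ; edges |FLPQ|=61/24, |N|=147/8
final tree: ((((F:3/2,L:3/2):5/4,Q:11/4):157/12,P:95/6):61/24,N:147/8)
total length: 341/6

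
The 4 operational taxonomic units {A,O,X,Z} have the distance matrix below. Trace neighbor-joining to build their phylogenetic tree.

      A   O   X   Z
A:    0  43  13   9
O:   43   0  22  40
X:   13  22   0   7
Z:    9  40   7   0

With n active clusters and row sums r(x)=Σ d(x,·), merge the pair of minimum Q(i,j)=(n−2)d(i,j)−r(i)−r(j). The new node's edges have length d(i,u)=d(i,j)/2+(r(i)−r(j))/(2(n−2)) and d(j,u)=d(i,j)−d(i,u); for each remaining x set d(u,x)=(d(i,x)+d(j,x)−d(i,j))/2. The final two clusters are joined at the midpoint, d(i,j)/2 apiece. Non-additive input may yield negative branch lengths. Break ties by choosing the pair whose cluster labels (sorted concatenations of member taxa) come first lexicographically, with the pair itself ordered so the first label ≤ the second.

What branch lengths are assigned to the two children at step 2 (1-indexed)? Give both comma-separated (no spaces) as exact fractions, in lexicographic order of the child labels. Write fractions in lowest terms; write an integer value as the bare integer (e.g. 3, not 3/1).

41/4,107/4

1. join A+Z (d=9, Q=-103) ⇒ AZ; edges |A|=27/4, |Z|=9/4
  updated: d(AZ,O)=37, d(AZ,X)=11/2
2. join AZ+O (d=37, Q=-129/2) ⇒ AOZ; edges |AZ|=41/4, |O|=107/4
  updated: d(AOZ,X)=-19/4
3. join AOZ+X (d=-19/4) ⇒ AOXZ; edges |AOZ|=-19/8, |X|=-19/8
final tree: (((A:27/4,Z:9/4):41/4,O:107/4):-19/8,X:-19/8)
total length: 165/4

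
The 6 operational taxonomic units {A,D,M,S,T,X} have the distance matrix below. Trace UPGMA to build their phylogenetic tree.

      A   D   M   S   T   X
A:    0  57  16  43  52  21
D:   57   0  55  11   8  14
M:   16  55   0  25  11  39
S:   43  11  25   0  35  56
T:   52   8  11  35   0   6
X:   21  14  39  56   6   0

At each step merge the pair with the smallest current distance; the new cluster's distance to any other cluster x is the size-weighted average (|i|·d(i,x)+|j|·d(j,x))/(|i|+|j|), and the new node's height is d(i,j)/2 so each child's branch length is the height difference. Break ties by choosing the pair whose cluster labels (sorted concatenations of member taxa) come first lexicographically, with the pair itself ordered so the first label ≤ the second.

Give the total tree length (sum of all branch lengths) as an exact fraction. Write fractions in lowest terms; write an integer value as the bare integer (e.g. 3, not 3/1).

step 1: merge (T,X) at d=6; branch lengths T→3, X→3; new cluster TX
  updated: d(A,TX)=73/2, d(D,TX)=11, d(M,TX)=25, d(S,TX)=91/2
step 2: merge (D,S) at d=11; branch lengths D→11/2, S→11/2; new cluster DS
  updated: d(A,DS)=50, d(DS,M)=40, d(DS,TX)=113/4
step 3: merge (A,M) at d=16; branch lengths A→8, M→8; new cluster AM
  updated: d(AM,DS)=45, d(AM,TX)=123/4
step 4: merge (DS,TX) at d=113/4; branch lengths DS→69/8, TX→89/8; new cluster DSTX
  updated: d(AM,DSTX)=303/8
step 5: merge (AM,DSTX) at d=303/8; branch lengths AM→175/16, DSTX→77/16; new cluster ADMSTX
final tree: ((A:8,M:8):175/16,((D:11/2,S:11/2):69/8,(T:3,X:3):89/8):77/16)
total length: 137/2

137/2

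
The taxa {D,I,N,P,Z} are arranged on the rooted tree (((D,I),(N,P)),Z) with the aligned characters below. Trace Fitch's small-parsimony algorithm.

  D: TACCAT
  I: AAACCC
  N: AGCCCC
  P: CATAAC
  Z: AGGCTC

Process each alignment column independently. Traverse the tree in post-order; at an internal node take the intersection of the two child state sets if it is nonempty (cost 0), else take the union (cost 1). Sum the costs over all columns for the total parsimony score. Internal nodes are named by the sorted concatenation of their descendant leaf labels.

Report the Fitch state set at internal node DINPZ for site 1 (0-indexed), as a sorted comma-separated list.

site 0, node DI: D={T} ∪ I={A} → {A,T} (+1)
site 0, node NP: N={A} ∪ P={C} → {A,C} (+1)
site 0, node DINP: DI={A,T} ∩ NP={A,C} → {A} (+0)
site 0, node DINPZ: DINP={A} ∩ Z={A} → {A} (+0)
site 1, node DI: D={A} ∩ I={A} → {A} (+0)
site 1, node NP: N={G} ∪ P={A} → {A,G} (+1)
site 1, node DINP: DI={A} ∩ NP={A,G} → {A} (+0)
site 1, node DINPZ: DINP={A} ∪ Z={G} → {A,G} (+1)
site 2, node DI: D={C} ∪ I={A} → {A,C} (+1)
site 2, node NP: N={C} ∪ P={T} → {C,T} (+1)
site 2, node DINP: DI={A,C} ∩ NP={C,T} → {C} (+0)
site 2, node DINPZ: DINP={C} ∪ Z={G} → {C,G} (+1)
site 3, node DI: D={C} ∩ I={C} → {C} (+0)
site 3, node NP: N={C} ∪ P={A} → {A,C} (+1)
site 3, node DINP: DI={C} ∩ NP={A,C} → {C} (+0)
site 3, node DINPZ: DINP={C} ∩ Z={C} → {C} (+0)
site 4, node DI: D={A} ∪ I={C} → {A,C} (+1)
site 4, node NP: N={C} ∪ P={A} → {A,C} (+1)
site 4, node DINP: DI={A,C} ∩ NP={A,C} → {A,C} (+0)
site 4, node DINPZ: DINP={A,C} ∪ Z={T} → {A,C,T} (+1)
site 5, node DI: D={T} ∪ I={C} → {C,T} (+1)
site 5, node NP: N={C} ∩ P={C} → {C} (+0)
site 5, node DINP: DI={C,T} ∩ NP={C} → {C} (+0)
site 5, node DINPZ: DINP={C} ∩ Z={C} → {C} (+0)
per-site changes: [2, 2, 3, 1, 3, 1]; total = 12

A,G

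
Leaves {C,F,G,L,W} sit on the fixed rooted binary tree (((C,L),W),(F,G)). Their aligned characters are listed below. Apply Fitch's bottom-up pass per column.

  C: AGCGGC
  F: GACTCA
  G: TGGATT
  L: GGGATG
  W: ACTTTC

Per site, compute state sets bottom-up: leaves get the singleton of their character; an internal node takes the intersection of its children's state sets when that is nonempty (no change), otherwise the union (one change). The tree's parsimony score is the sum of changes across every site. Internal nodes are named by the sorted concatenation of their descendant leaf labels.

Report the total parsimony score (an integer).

site 0, node CL: C={A} ∪ L={G} → {A,G} (+1)
site 0, node CLW: CL={A,G} ∩ W={A} → {A} (+0)
site 0, node FG: F={G} ∪ G={T} → {G,T} (+1)
site 0, node CFGLW: CLW={A} ∪ FG={G,T} → {A,G,T} (+1)
site 1, node CL: C={G} ∩ L={G} → {G} (+0)
site 1, node CLW: CL={G} ∪ W={C} → {C,G} (+1)
site 1, node FG: F={A} ∪ G={G} → {A,G} (+1)
site 1, node CFGLW: CLW={C,G} ∩ FG={A,G} → {G} (+0)
site 2, node CL: C={C} ∪ L={G} → {C,G} (+1)
site 2, node CLW: CL={C,G} ∪ W={T} → {C,G,T} (+1)
site 2, node FG: F={C} ∪ G={G} → {C,G} (+1)
site 2, node CFGLW: CLW={C,G,T} ∩ FG={C,G} → {C,G} (+0)
site 3, node CL: C={G} ∪ L={A} → {A,G} (+1)
site 3, node CLW: CL={A,G} ∪ W={T} → {A,G,T} (+1)
site 3, node FG: F={T} ∪ G={A} → {A,T} (+1)
site 3, node CFGLW: CLW={A,G,T} ∩ FG={A,T} → {A,T} (+0)
site 4, node CL: C={G} ∪ L={T} → {G,T} (+1)
site 4, node CLW: CL={G,T} ∩ W={T} → {T} (+0)
site 4, node FG: F={C} ∪ G={T} → {C,T} (+1)
site 4, node CFGLW: CLW={T} ∩ FG={C,T} → {T} (+0)
site 5, node CL: C={C} ∪ L={G} → {C,G} (+1)
site 5, node CLW: CL={C,G} ∩ W={C} → {C} (+0)
site 5, node FG: F={A} ∪ G={T} → {A,T} (+1)
site 5, node CFGLW: CLW={C} ∪ FG={A,T} → {A,C,T} (+1)
per-site changes: [3, 2, 3, 3, 2, 3]; total = 16

16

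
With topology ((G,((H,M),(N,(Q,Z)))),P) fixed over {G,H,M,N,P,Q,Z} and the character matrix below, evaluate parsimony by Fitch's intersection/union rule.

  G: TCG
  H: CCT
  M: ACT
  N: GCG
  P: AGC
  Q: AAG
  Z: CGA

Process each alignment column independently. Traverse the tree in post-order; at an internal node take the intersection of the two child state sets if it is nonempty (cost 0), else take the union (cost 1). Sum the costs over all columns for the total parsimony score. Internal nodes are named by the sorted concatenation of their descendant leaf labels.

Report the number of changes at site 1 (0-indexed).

3

[col 0] HM: children H:{C}, M:{A} ∪→ {A,C}; cost 1
[col 0] QZ: children Q:{A}, Z:{C} ∪→ {A,C}; cost 1
[col 0] NQZ: children N:{G}, QZ:{A,C} ∪→ {A,C,G}; cost 1
[col 0] HMNQZ: children HM:{A,C}, NQZ:{A,C,G} ∩→ {A,C}; cost 0
[col 0] GHMNQZ: children G:{T}, HMNQZ:{A,C} ∪→ {A,C,T}; cost 1
[col 0] GHMNPQZ: children GHMNQZ:{A,C,T}, P:{A} ∩→ {A}; cost 0
[col 1] HM: children H:{C}, M:{C} ∩→ {C}; cost 0
[col 1] QZ: children Q:{A}, Z:{G} ∪→ {A,G}; cost 1
[col 1] NQZ: children N:{C}, QZ:{A,G} ∪→ {A,C,G}; cost 1
[col 1] HMNQZ: children HM:{C}, NQZ:{A,C,G} ∩→ {C}; cost 0
[col 1] GHMNQZ: children G:{C}, HMNQZ:{C} ∩→ {C}; cost 0
[col 1] GHMNPQZ: children GHMNQZ:{C}, P:{G} ∪→ {C,G}; cost 1
[col 2] HM: children H:{T}, M:{T} ∩→ {T}; cost 0
[col 2] QZ: children Q:{G}, Z:{A} ∪→ {A,G}; cost 1
[col 2] NQZ: children N:{G}, QZ:{A,G} ∩→ {G}; cost 0
[col 2] HMNQZ: children HM:{T}, NQZ:{G} ∪→ {G,T}; cost 1
[col 2] GHMNQZ: children G:{G}, HMNQZ:{G,T} ∩→ {G}; cost 0
[col 2] GHMNPQZ: children GHMNQZ:{G}, P:{C} ∪→ {C,G}; cost 1
per-site changes: [4, 3, 3]; total = 10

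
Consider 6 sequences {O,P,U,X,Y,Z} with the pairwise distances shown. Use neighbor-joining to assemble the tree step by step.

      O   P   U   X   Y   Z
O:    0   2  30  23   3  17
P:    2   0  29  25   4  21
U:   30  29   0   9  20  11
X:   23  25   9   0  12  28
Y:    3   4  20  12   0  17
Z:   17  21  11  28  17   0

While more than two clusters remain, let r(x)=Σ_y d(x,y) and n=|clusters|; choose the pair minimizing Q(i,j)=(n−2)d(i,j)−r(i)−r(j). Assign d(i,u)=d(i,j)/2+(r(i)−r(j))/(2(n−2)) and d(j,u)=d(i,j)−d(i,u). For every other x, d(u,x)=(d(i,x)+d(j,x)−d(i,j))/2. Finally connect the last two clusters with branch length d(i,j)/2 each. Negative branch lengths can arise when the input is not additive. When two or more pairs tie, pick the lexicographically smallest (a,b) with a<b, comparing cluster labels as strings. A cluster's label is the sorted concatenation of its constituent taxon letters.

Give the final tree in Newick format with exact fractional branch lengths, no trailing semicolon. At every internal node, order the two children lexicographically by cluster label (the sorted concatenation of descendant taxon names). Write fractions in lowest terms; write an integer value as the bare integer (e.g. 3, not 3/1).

step 1: merge (U,X) at d=9, Q=-160; branch lengths U→19/4, X→17/4; new cluster UX
  updated: d(O,UX)=22, d(P,UX)=45/2, d(UX,Y)=23/2, d(UX,Z)=15
step 2: merge (UX,Z) at d=15, Q=-96; branch lengths UX→23/3, Z→22/3; new cluster UXZ
  updated: d(O,UXZ)=12, d(P,UXZ)=57/4, d(UXZ,Y)=27/4
step 3: merge (O,P) at d=2, Q=-133/4; branch lengths O→3/16, P→29/16; new cluster OP
  updated: d(OP,UXZ)=97/8, d(OP,Y)=5/2
step 4: merge (OP,UXZ) at d=97/8, Q=-171/8; branch lengths OP→63/16, UXZ→131/16; new cluster OPUXZ
  updated: d(OPUXZ,Y)=-23/16
step 5: merge (OPUXZ,Y) at d=-23/16; branch lengths OPUXZ→-23/32, Y→-23/32; new cluster OPUXYZ
final tree: (((O:3/16,P:29/16):63/16,((U:19/4,X:17/4):23/3,Z:22/3):131/16):-23/32,Y:-23/32)
total length: 587/16

(((O:3/16,P:29/16):63/16,((U:19/4,X:17/4):23/3,Z:22/3):131/16):-23/32,Y:-23/32)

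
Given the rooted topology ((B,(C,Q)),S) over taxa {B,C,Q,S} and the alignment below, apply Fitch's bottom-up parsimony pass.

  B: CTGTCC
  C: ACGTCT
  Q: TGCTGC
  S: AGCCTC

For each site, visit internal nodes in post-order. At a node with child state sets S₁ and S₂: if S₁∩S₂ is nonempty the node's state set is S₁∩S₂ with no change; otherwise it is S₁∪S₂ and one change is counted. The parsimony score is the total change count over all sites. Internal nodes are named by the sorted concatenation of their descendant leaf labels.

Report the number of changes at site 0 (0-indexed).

CQ@0: {A} ∪ {T} = {A,T} (union, +1)
BCQ@0: {C} ∪ {A,T} = {A,C,T} (union, +1)
BCQS@0: {A,C,T} ∩ {A} = {A} (intersection, +0)
CQ@1: {C} ∪ {G} = {C,G} (union, +1)
BCQ@1: {T} ∪ {C,G} = {C,G,T} (union, +1)
BCQS@1: {C,G,T} ∩ {G} = {G} (intersection, +0)
CQ@2: {G} ∪ {C} = {C,G} (union, +1)
BCQ@2: {G} ∩ {C,G} = {G} (intersection, +0)
BCQS@2: {G} ∪ {C} = {C,G} (union, +1)
CQ@3: {T} ∩ {T} = {T} (intersection, +0)
BCQ@3: {T} ∩ {T} = {T} (intersection, +0)
BCQS@3: {T} ∪ {C} = {C,T} (union, +1)
CQ@4: {C} ∪ {G} = {C,G} (union, +1)
BCQ@4: {C} ∩ {C,G} = {C} (intersection, +0)
BCQS@4: {C} ∪ {T} = {C,T} (union, +1)
CQ@5: {T} ∪ {C} = {C,T} (union, +1)
BCQ@5: {C} ∩ {C,T} = {C} (intersection, +0)
BCQS@5: {C} ∩ {C} = {C} (intersection, +0)
per-site changes: [2, 2, 2, 1, 2, 1]; total = 10

2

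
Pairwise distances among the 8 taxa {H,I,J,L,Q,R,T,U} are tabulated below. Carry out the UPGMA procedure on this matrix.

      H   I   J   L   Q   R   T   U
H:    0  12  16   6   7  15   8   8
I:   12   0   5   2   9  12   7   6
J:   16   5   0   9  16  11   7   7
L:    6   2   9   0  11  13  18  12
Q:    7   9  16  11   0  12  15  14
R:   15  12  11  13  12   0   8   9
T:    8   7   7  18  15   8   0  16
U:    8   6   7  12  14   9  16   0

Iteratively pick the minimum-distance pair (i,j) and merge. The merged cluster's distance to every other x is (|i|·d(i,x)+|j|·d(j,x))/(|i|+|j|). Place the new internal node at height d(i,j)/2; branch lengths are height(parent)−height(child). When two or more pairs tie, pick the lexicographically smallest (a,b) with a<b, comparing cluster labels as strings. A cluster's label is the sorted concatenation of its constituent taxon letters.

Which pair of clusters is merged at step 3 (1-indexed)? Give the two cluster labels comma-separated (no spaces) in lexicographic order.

IL,J

iteration 1: select I,L (d=2); attach at lengths (1, 1); label the merged cluster IL
  updated: d(H,IL)=9, d(IL,J)=7, d(IL,Q)=10, d(IL,R)=25/2, d(IL,T)=25/2, d(IL,U)=9
iteration 2: select H,Q (d=7); attach at lengths (7/2, 7/2); label the merged cluster HQ
  updated: d(HQ,IL)=19/2, d(HQ,J)=16, d(HQ,R)=27/2, d(HQ,T)=23/2, d(HQ,U)=11
iteration 3: select IL,J (d=7); attach at lengths (5/2, 7/2); label the merged cluster IJL
  updated: d(HQ,IJL)=35/3, d(IJL,R)=12, d(IJL,T)=32/3, d(IJL,U)=25/3
iteration 4: select R,T (d=8); attach at lengths (4, 4); label the merged cluster RT
  updated: d(HQ,RT)=25/2, d(IJL,RT)=34/3, d(RT,U)=25/2
iteration 5: select IJL,U (d=25/3); attach at lengths (2/3, 25/6); label the merged cluster IJLU
  updated: d(HQ,IJLU)=23/2, d(IJLU,RT)=93/8
iteration 6: select HQ,IJLU (d=23/2); attach at lengths (9/4, 19/12); label the merged cluster HIJLQU
  updated: d(HIJLQU,RT)=143/12
iteration 7: select HIJLQU,RT (d=143/12); attach at lengths (5/24, 47/24); label the merged cluster HIJLQRTU
final tree: (((H:7/2,Q:7/2):9/4,(((I:1,L:1):5/2,J:7/2):2/3,U:25/6):19/12):5/24,(R:4,T:4):47/24)
total length: 203/6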